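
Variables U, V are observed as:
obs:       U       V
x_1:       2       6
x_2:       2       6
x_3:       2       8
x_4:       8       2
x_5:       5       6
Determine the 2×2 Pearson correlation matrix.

Step 1 — column means:
  mean(U) = (2 + 2 + 2 + 8 + 5) / 5 = 19/5 = 3.8
  mean(V) = (6 + 6 + 8 + 2 + 6) / 5 = 28/5 = 5.6

Step 2 — sample variances and covariances s[i,j] = (1/(n-1)) · Σ_k (x_{k,i} - mean_i) · (x_{k,j} - mean_j), with n-1 = 4:
  s[U,U] = ((-1.8)·(-1.8) + (-1.8)·(-1.8) + (-1.8)·(-1.8) + (4.2)·(4.2) + (1.2)·(1.2)) / 4 = 28.8/4 = 7.2
  s[U,V] = ((-1.8)·(0.4) + (-1.8)·(0.4) + (-1.8)·(2.4) + (4.2)·(-3.6) + (1.2)·(0.4)) / 4 = -20.4/4 = -5.1
  s[V,V] = ((0.4)·(0.4) + (0.4)·(0.4) + (2.4)·(2.4) + (-3.6)·(-3.6) + (0.4)·(0.4)) / 4 = 19.2/4 = 4.8
  Sample standard deviations s_i = √(s[i,i]):
  s(U) = √(7.2) = 2.6833
  s(V) = √(4.8) = 2.1909

Step 3 — r_{ij} = s_{ij} / (s_i · s_j):
  r[U,U] = 1 (diagonal).
  r[U,V] = -5.1 / (2.6833 · 2.1909) = -5.1 / 5.8788 = -0.8675
  r[V,V] = 1 (diagonal).

R is symmetric with unit diagonal. Assembling:

R = [[1, -0.8675],
 [-0.8675, 1]]


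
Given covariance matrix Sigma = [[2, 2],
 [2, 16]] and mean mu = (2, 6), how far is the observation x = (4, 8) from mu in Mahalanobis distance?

Step 1 — centre the observation: (x - mu) = (2, 2).

Step 2 — invert Sigma. det(Sigma) = 2·16 - (2)² = 28.
  Sigma^{-1} = (1/det) · [[d, -b], [-b, a]] = [[0.5714, -0.0714],
 [-0.0714, 0.0714]].

Step 3 — form the quadratic (x - mu)^T · Sigma^{-1} · (x - mu):
  Sigma^{-1} · (x - mu) = (1, 0).
  (x - mu)^T · [Sigma^{-1} · (x - mu)] = (2)·(1) + (2)·(0) = 2.

Step 4 — take square root: d = √(2) ≈ 1.4142.

d(x, mu) = √(2) ≈ 1.4142


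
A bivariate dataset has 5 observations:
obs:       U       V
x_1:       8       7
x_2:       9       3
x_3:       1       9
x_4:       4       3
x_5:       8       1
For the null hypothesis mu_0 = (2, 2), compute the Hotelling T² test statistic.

Step 1 — sample mean vector:
  mean(U) = (8 + 9 + 1 + 4 + 8) / 5 = 30/5 = 6
  mean(V) = (7 + 3 + 9 + 3 + 1) / 5 = 23/5 = 4.6
  x̄ = (6, 4.6),  deviation x̄ - mu_0 = (6, 4.6) - (2, 2) = (4, 2.6).

Step 2 — sample covariance matrix, S[i,j] = (1/(n-1)) · Σ_k (x_{k,i} - mean_i) · (x_{k,j} - mean_j), divisor n-1 = 4:
  S[U,U] = ((2)·(2) + (3)·(3) + (-5)·(-5) + (-2)·(-2) + (2)·(2)) / 4 = 46/4 = 11.5
  S[U,V] = ((2)·(2.4) + (3)·(-1.6) + (-5)·(4.4) + (-2)·(-1.6) + (2)·(-3.6)) / 4 = -26/4 = -6.5
  S[V,V] = ((2.4)·(2.4) + (-1.6)·(-1.6) + (4.4)·(4.4) + (-1.6)·(-1.6) + (-3.6)·(-3.6)) / 4 = 43.2/4 = 10.8
  S = [[11.5, -6.5],
 [-6.5, 10.8]].

Step 3 — invert S. det(S) = 11.5·10.8 - (-6.5)² = 81.95.
  S^{-1} = (1/det) · [[d, -b], [-b, a]] = [[0.1318, 0.0793],
 [0.0793, 0.1403]].

Step 4 — quadratic form (x̄ - mu_0)^T · S^{-1} · (x̄ - mu_0):
  S^{-1} · (x̄ - mu_0) = (0.7334, 0.6821),
  (x̄ - mu_0)^T · [...] = (4)·(0.7334) + (2.6)·(0.6821) = 4.707.

Step 5 — scale by n: T² = 5 · 4.707 = 23.5351.

T² ≈ 23.5351


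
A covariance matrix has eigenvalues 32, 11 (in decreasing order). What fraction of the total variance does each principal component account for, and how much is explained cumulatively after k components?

Step 1 — total variance = trace(Sigma) = Σ λ_i = 32 + 11 = 43.

Step 2 — fraction explained by component i = λ_i / Σ λ:
  PC1: 32/43 = 0.7442
  PC2: 11/43 = 0.2558

Step 3 — cumulative fraction after k components = (λ_1 + ... + λ_k) / Σ λ:
  k = 1: 32/43 = 0.7442
  k = 2: (32 + 11)/43 = 43/43 = 1

Summary (fraction, with percent):

explained: PC1 0.7442 (74.42%), PC2 0.2558 (25.58%);  cumulative: 0.7442, 1


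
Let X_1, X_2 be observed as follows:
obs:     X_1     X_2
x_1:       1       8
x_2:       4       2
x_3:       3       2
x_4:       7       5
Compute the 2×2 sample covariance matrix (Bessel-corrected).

Step 1 — column means:
  mean(X_1) = (1 + 4 + 3 + 7) / 4 = 15/4 = 3.75
  mean(X_2) = (8 + 2 + 2 + 5) / 4 = 17/4 = 4.25

Step 2 — sample covariance S[i,j] = (1/(n-1)) · Σ_k (x_{k,i} - mean_i) · (x_{k,j} - mean_j), with n-1 = 3.
  S[X_1,X_1] = ((-2.75)·(-2.75) + (0.25)·(0.25) + (-0.75)·(-0.75) + (3.25)·(3.25)) / 3 = 18.75/3 = 6.25
  S[X_1,X_2] = ((-2.75)·(3.75) + (0.25)·(-2.25) + (-0.75)·(-2.25) + (3.25)·(0.75)) / 3 = -6.75/3 = -2.25
  S[X_2,X_2] = ((3.75)·(3.75) + (-2.25)·(-2.25) + (-2.25)·(-2.25) + (0.75)·(0.75)) / 3 = 24.75/3 = 8.25

S is symmetric (S[j,i] = S[i,j]). Assembling:

S = [[6.25, -2.25],
 [-2.25, 8.25]]


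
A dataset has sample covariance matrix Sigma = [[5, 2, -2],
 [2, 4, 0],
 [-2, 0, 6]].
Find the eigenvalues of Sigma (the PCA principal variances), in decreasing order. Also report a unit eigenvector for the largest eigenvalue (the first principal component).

Step 1 — characteristic polynomial p(λ) = det(λI - Sigma) = λ³ - tr·λ² + c_1·λ - det, where tr = trace, c_1 = sum of the principal 2×2 minors, det = det(Sigma):
  tr = 5 + 4 + 6 = 15,
  c_1 = (5·4 - (2)²) + (5·6 - (-2)²) + (4·6 - (0)²) = 16 + 26 + 24 = 66,
  det = 5·(4·6 - (0)²) - (2)·((2)·6 - (0)·(-2)) + (-2)·((2)·(0) - 4·(-2)) = 5·(24) - (2)·(12) + (-2)·(8) = 80.
  So p(λ) = λ³ - 15λ² + 66λ - 80.
Step 2 — look for an integer root (rational root theorem: any rational root is an integer divisor of 80). Testing λ = 2:
  p(2) = 8 - 60 + 132 - 80 = 0  ✓
  Dividing out (λ - 2): p(λ) = (λ - 2)(λ² - 13λ + 40).
Step 3 — remaining eigenvalues from the quadratic λ² - 13λ + 40 = 0:
  Δ = 13² - 4·40 = 169 - 160 = 9,  λ = (13 ± √9)/2 = (13 ± 3)/2 = 8 or 5.
  Sorted: λ_1 = 8,  λ_2 = 5,  λ_3 = 2  (check: sum = 15 = tr ✓).

Step 4 — unit eigenvector for λ_1 = 8: v spans the null space of (Sigma - λ_1 I), whose rows are
  r_1 = (-3, 2, -2),  r_2 = (2, -4, 0),  r_3 = (-2, 0, -2).
  v is orthogonal to every row, so take v ∝ r_1 × r_2 = ((2)·(0) - (-2)·(-4), (-2)·(2) - (-3)·(0), (-3)·(-4) - (2)·(2)) = (-8, -4, 8).
  Rescale (divide by 4; multiply by -1 so the first nonzero entry is positive): u = (2, 1, -2).
  ||u|| = √((2)² + (1)² + (-2)²) = √(9) = 3,  v_1 = u/||u|| ≈ (0.6667, 0.3333, -0.6667) (||v_1|| = 1).

λ_1 = 8,  λ_2 = 5,  λ_3 = 2;  v_1 ≈ (0.6667, 0.3333, -0.6667)


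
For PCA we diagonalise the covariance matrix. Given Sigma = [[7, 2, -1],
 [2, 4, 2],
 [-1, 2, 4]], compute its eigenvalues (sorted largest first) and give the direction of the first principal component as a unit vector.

Step 1 — characteristic polynomial p(λ) = det(λI - Sigma) = λ³ - tr·λ² + c_1·λ - det, where tr = trace, c_1 = sum of the principal 2×2 minors, det = det(Sigma):
  tr = 7 + 4 + 4 = 15,
  c_1 = (7·4 - (2)²) + (7·4 - (-1)²) + (4·4 - (2)²) = 24 + 27 + 12 = 63,
  det = 7·(4·4 - (2)²) - (2)·((2)·4 - (2)·(-1)) + (-1)·((2)·(2) - 4·(-1)) = 7·(12) - (2)·(10) + (-1)·(8) = 56.
  So p(λ) = λ³ - 15λ² + 63λ - 56.
Step 2 — look for an integer root (rational root theorem: any rational root is an integer divisor of 56). Testing λ = 8:
  p(8) = 512 - 960 + 504 - 56 = 0  ✓
  Dividing out (λ - 8): p(λ) = (λ - 8)(λ² - 7λ + 7).
Step 3 — remaining eigenvalues from the quadratic λ² - 7λ + 7 = 0:
  Δ = 7² - 4·7 = 49 - 28 = 21,  λ = (7 ± √21)/2 = (7 ± 4.5826)/2 ≈ 5.7913 or 1.2087.
  Sorted: λ_1 = 8,  λ_2 = 5.7913,  λ_3 = 1.2087  (check: sum = 15 = tr ✓).

Step 4 — unit eigenvector for λ_1 = 8: v spans the null space of (Sigma - λ_1 I), whose rows are
  r_1 = (-1, 2, -1),  r_2 = (2, -4, 2),  r_3 = (-1, 2, -4).
  v is orthogonal to every row, so take v ∝ r_1 × r_3 = ((2)·(-4) - (-1)·(2), (-1)·(-1) - (-1)·(-4), (-1)·(2) - (2)·(-1)) = (-6, -3, 0).
  Rescale (divide by 3; multiply by -1 so the first nonzero entry is positive): u = (2, 1, 0).
  ||u|| = √((2)² + (1)² + (0)²) = √(5) ≈ 2.2361,  v_1 = u/||u|| ≈ (0.8944, 0.4472, 0) (||v_1|| = 1).

λ_1 = 8,  λ_2 = 5.7913,  λ_3 = 1.2087;  v_1 ≈ (0.8944, 0.4472, 0)


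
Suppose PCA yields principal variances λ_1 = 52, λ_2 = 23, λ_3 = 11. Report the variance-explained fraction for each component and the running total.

Step 1 — total variance = trace(Sigma) = Σ λ_i = 52 + 23 + 11 = 86.

Step 2 — fraction explained by component i = λ_i / Σ λ:
  PC1: 52/86 = 0.6047
  PC2: 23/86 = 0.2674
  PC3: 11/86 = 0.1279

Step 3 — cumulative fraction after k components = (λ_1 + ... + λ_k) / Σ λ:
  k = 1: 52/86 = 0.6047
  k = 2: (52 + 23)/86 = 75/86 = 0.8721
  k = 3: (52 + 23 + 11)/86 = 86/86 = 1

Summary (fraction, with percent):

explained: PC1 0.6047 (60.47%), PC2 0.2674 (26.74%), PC3 0.1279 (12.79%);  cumulative: 0.6047, 0.8721, 1


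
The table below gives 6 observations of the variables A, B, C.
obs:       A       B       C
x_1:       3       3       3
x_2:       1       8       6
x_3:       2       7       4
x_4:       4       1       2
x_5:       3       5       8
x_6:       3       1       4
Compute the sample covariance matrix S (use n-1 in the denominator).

Step 1 — column means:
  mean(A) = (3 + 1 + 2 + 4 + 3 + 3) / 6 = 16/6 = 2.6667
  mean(B) = (3 + 8 + 7 + 1 + 5 + 1) / 6 = 25/6 = 4.1667
  mean(C) = (3 + 6 + 4 + 2 + 8 + 4) / 6 = 27/6 = 4.5

Step 2 — sample covariance S[i,j] = (1/(n-1)) · Σ_k (x_{k,i} - mean_i) · (x_{k,j} - mean_j), with n-1 = 5.
  S[A,A] = ((0.3333)·(0.3333) + (-1.6667)·(-1.6667) + (-0.6667)·(-0.6667) + (1.3333)·(1.3333) + (0.3333)·(0.3333) + (0.3333)·(0.3333)) / 5 = 5.3333/5 = 1.0667
  S[A,B] = ((0.3333)·(-1.1667) + (-1.6667)·(3.8333) + (-0.6667)·(2.8333) + (1.3333)·(-3.1667) + (0.3333)·(0.8333) + (0.3333)·(-3.1667)) / 5 = -13.6667/5 = -2.7333
  S[A,C] = ((0.3333)·(-1.5) + (-1.6667)·(1.5) + (-0.6667)·(-0.5) + (1.3333)·(-2.5) + (0.3333)·(3.5) + (0.3333)·(-0.5)) / 5 = -5/5 = -1
  S[B,B] = ((-1.1667)·(-1.1667) + (3.8333)·(3.8333) + (2.8333)·(2.8333) + (-3.1667)·(-3.1667) + (0.8333)·(0.8333) + (-3.1667)·(-3.1667)) / 5 = 44.8333/5 = 8.9667
  S[B,C] = ((-1.1667)·(-1.5) + (3.8333)·(1.5) + (2.8333)·(-0.5) + (-3.1667)·(-2.5) + (0.8333)·(3.5) + (-3.1667)·(-0.5)) / 5 = 18.5/5 = 3.7
  S[C,C] = ((-1.5)·(-1.5) + (1.5)·(1.5) + (-0.5)·(-0.5) + (-2.5)·(-2.5) + (3.5)·(3.5) + (-0.5)·(-0.5)) / 5 = 23.5/5 = 4.7

S is symmetric (S[j,i] = S[i,j]). Assembling:

S = [[1.0667, -2.7333, -1],
 [-2.7333, 8.9667, 3.7],
 [-1, 3.7, 4.7]]


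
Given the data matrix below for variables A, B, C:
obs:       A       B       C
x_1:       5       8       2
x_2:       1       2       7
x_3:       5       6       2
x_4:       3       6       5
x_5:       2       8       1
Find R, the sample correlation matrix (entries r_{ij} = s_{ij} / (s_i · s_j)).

Step 1 — column means:
  mean(A) = (5 + 1 + 5 + 3 + 2) / 5 = 16/5 = 3.2
  mean(B) = (8 + 2 + 6 + 6 + 8) / 5 = 30/5 = 6
  mean(C) = (2 + 7 + 2 + 5 + 1) / 5 = 17/5 = 3.4

Step 2 — sample variances and covariances s[i,j] = (1/(n-1)) · Σ_k (x_{k,i} - mean_i) · (x_{k,j} - mean_j), with n-1 = 4:
  s[A,A] = ((1.8)·(1.8) + (-2.2)·(-2.2) + (1.8)·(1.8) + (-0.2)·(-0.2) + (-1.2)·(-1.2)) / 4 = 12.8/4 = 3.2
  s[A,B] = ((1.8)·(2) + (-2.2)·(-4) + (1.8)·(0) + (-0.2)·(0) + (-1.2)·(2)) / 4 = 10/4 = 2.5
  s[A,C] = ((1.8)·(-1.4) + (-2.2)·(3.6) + (1.8)·(-1.4) + (-0.2)·(1.6) + (-1.2)·(-2.4)) / 4 = -10.4/4 = -2.6
  s[B,B] = ((2)·(2) + (-4)·(-4) + (0)·(0) + (0)·(0) + (2)·(2)) / 4 = 24/4 = 6
  s[B,C] = ((2)·(-1.4) + (-4)·(3.6) + (0)·(-1.4) + (0)·(1.6) + (2)·(-2.4)) / 4 = -22/4 = -5.5
  s[C,C] = ((-1.4)·(-1.4) + (3.6)·(3.6) + (-1.4)·(-1.4) + (1.6)·(1.6) + (-2.4)·(-2.4)) / 4 = 25.2/4 = 6.3
  Sample standard deviations s_i = √(s[i,i]):
  s(A) = √(3.2) = 1.7889
  s(B) = √(6) = 2.4495
  s(C) = √(6.3) = 2.51

Step 3 — r_{ij} = s_{ij} / (s_i · s_j):
  r[A,A] = 1 (diagonal).
  r[A,B] = 2.5 / (1.7889 · 2.4495) = 2.5 / 4.3818 = 0.5705
  r[A,C] = -2.6 / (1.7889 · 2.51) = -2.6 / 4.49 = -0.5791
  r[B,B] = 1 (diagonal).
  r[B,C] = -5.5 / (2.4495 · 2.51) = -5.5 / 6.1482 = -0.8946
  r[C,C] = 1 (diagonal).

R is symmetric with unit diagonal. Assembling:

R = [[1, 0.5705, -0.5791],
 [0.5705, 1, -0.8946],
 [-0.5791, -0.8946, 1]]


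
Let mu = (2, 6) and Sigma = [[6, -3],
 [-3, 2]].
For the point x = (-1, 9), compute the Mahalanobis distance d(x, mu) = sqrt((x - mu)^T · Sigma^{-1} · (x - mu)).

Step 1 — centre the observation: (x - mu) = (-3, 3).

Step 2 — invert Sigma. det(Sigma) = 6·2 - (-3)² = 3.
  Sigma^{-1} = (1/det) · [[d, -b], [-b, a]] = [[0.6667, 1],
 [1, 2]].

Step 3 — form the quadratic (x - mu)^T · Sigma^{-1} · (x - mu):
  Sigma^{-1} · (x - mu) = (1, 3).
  (x - mu)^T · [Sigma^{-1} · (x - mu)] = (-3)·(1) + (3)·(3) = 6.

Step 4 — take square root: d = √(6) ≈ 2.4495.

d(x, mu) = √(6) ≈ 2.4495


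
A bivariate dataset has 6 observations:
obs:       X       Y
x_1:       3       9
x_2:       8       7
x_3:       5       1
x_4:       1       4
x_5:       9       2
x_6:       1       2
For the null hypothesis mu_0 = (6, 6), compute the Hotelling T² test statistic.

Step 1 — sample mean vector:
  mean(X) = (3 + 8 + 5 + 1 + 9 + 1) / 6 = 27/6 = 4.5
  mean(Y) = (9 + 7 + 1 + 4 + 2 + 2) / 6 = 25/6 = 4.1667
  x̄ = (4.5, 4.1667),  deviation x̄ - mu_0 = (4.5, 4.1667) - (6, 6) = (-1.5, -1.8333).

Step 2 — sample covariance matrix, S[i,j] = (1/(n-1)) · Σ_k (x_{k,i} - mean_i) · (x_{k,j} - mean_j), divisor n-1 = 5:
  S[X,X] = ((-1.5)·(-1.5) + (3.5)·(3.5) + (0.5)·(0.5) + (-3.5)·(-3.5) + (4.5)·(4.5) + (-3.5)·(-3.5)) / 5 = 59.5/5 = 11.9
  S[X,Y] = ((-1.5)·(4.8333) + (3.5)·(2.8333) + (0.5)·(-3.1667) + (-3.5)·(-0.1667) + (4.5)·(-2.1667) + (-3.5)·(-2.1667)) / 5 = -0.5/5 = -0.1
  S[Y,Y] = ((4.8333)·(4.8333) + (2.8333)·(2.8333) + (-3.1667)·(-3.1667) + (-0.1667)·(-0.1667) + (-2.1667)·(-2.1667) + (-2.1667)·(-2.1667)) / 5 = 50.8333/5 = 10.1667
  S = [[11.9, -0.1],
 [-0.1, 10.1667]].

Step 3 — invert S. det(S) = 11.9·10.1667 - (-0.1)² = 120.9733.
  S^{-1} = (1/det) · [[d, -b], [-b, a]] = [[0.084, 0.0008],
 [0.0008, 0.0984]].

Step 4 — quadratic form (x̄ - mu_0)^T · S^{-1} · (x̄ - mu_0):
  S^{-1} · (x̄ - mu_0) = (-0.1276, -0.1816),
  (x̄ - mu_0)^T · [...] = (-1.5)·(-0.1276) + (-1.8333)·(-0.1816) = 0.5243.

Step 5 — scale by n: T² = 6 · 0.5243 = 3.1456.

T² ≈ 3.1456


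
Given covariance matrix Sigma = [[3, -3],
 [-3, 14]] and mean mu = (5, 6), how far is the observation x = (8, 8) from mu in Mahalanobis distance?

Step 1 — centre the observation: (x - mu) = (3, 2).

Step 2 — invert Sigma. det(Sigma) = 3·14 - (-3)² = 33.
  Sigma^{-1} = (1/det) · [[d, -b], [-b, a]] = [[0.4242, 0.0909],
 [0.0909, 0.0909]].

Step 3 — form the quadratic (x - mu)^T · Sigma^{-1} · (x - mu):
  Sigma^{-1} · (x - mu) = (1.4545, 0.4545).
  (x - mu)^T · [Sigma^{-1} · (x - mu)] = (3)·(1.4545) + (2)·(0.4545) = 5.2727.

Step 4 — take square root: d = √(5.2727) ≈ 2.2962.

d(x, mu) = √(5.2727) ≈ 2.2962


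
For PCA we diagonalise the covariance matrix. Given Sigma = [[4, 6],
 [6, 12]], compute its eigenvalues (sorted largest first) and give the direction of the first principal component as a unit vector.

Step 1 — characteristic polynomial of 2×2 Sigma:
  det(Sigma - λI) = λ² - trace · λ + det = 0.
  trace = 4 + 12 = 16, det = 4·12 - (6)² = 12.
Step 2 — discriminant:
  Δ = trace² - 4·det = 256 - 48 = 208.
Step 3 — eigenvalues:
  λ = (trace ± √Δ)/2 = (16 ± 14.4222)/2,
  λ_1 = 15.2111,  λ_2 = 0.7889.

Step 4 — unit eigenvector for λ_1: solve (Sigma - λ_1 I)v = 0. First row:
  (4 - 15.2111)·v_x + (6)·v_y = 0, i.e. (-11.2111)·v_x + (6)·v_y = 0,
  so v ∝ (b, λ_1 - a) = (6, 11.2111) = u.
  ||u|| = √((6)² + (11.2111)²) = √(161.6888) ≈ 12.7157,
  v_1 = u/||u|| ≈ (0.4719, 0.8817) (||v_1|| = 1).

λ_1 = 15.2111,  λ_2 = 0.7889;  v_1 ≈ (0.4719, 0.8817)


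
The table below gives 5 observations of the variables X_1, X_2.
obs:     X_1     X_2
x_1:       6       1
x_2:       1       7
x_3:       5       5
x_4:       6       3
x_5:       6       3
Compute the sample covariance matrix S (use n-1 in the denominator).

Step 1 — column means:
  mean(X_1) = (6 + 1 + 5 + 6 + 6) / 5 = 24/5 = 4.8
  mean(X_2) = (1 + 7 + 5 + 3 + 3) / 5 = 19/5 = 3.8

Step 2 — sample covariance S[i,j] = (1/(n-1)) · Σ_k (x_{k,i} - mean_i) · (x_{k,j} - mean_j), with n-1 = 4.
  S[X_1,X_1] = ((1.2)·(1.2) + (-3.8)·(-3.8) + (0.2)·(0.2) + (1.2)·(1.2) + (1.2)·(1.2)) / 4 = 18.8/4 = 4.7
  S[X_1,X_2] = ((1.2)·(-2.8) + (-3.8)·(3.2) + (0.2)·(1.2) + (1.2)·(-0.8) + (1.2)·(-0.8)) / 4 = -17.2/4 = -4.3
  S[X_2,X_2] = ((-2.8)·(-2.8) + (3.2)·(3.2) + (1.2)·(1.2) + (-0.8)·(-0.8) + (-0.8)·(-0.8)) / 4 = 20.8/4 = 5.2

S is symmetric (S[j,i] = S[i,j]). Assembling:

S = [[4.7, -4.3],
 [-4.3, 5.2]]


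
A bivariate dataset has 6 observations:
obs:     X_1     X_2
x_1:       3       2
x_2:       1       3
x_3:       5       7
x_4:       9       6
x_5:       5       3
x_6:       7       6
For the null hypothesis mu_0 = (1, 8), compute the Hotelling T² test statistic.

Step 1 — sample mean vector:
  mean(X_1) = (3 + 1 + 5 + 9 + 5 + 7) / 6 = 30/6 = 5
  mean(X_2) = (2 + 3 + 7 + 6 + 3 + 6) / 6 = 27/6 = 4.5
  x̄ = (5, 4.5),  deviation x̄ - mu_0 = (5, 4.5) - (1, 8) = (4, -3.5).

Step 2 — sample covariance matrix, S[i,j] = (1/(n-1)) · Σ_k (x_{k,i} - mean_i) · (x_{k,j} - mean_j), divisor n-1 = 5:
  S[X_1,X_1] = ((-2)·(-2) + (-4)·(-4) + (0)·(0) + (4)·(4) + (0)·(0) + (2)·(2)) / 5 = 40/5 = 8
  S[X_1,X_2] = ((-2)·(-2.5) + (-4)·(-1.5) + (0)·(2.5) + (4)·(1.5) + (0)·(-1.5) + (2)·(1.5)) / 5 = 20/5 = 4
  S[X_2,X_2] = ((-2.5)·(-2.5) + (-1.5)·(-1.5) + (2.5)·(2.5) + (1.5)·(1.5) + (-1.5)·(-1.5) + (1.5)·(1.5)) / 5 = 21.5/5 = 4.3
  S = [[8, 4],
 [4, 4.3]].

Step 3 — invert S. det(S) = 8·4.3 - (4)² = 18.4.
  S^{-1} = (1/det) · [[d, -b], [-b, a]] = [[0.2337, -0.2174],
 [-0.2174, 0.4348]].

Step 4 — quadratic form (x̄ - mu_0)^T · S^{-1} · (x̄ - mu_0):
  S^{-1} · (x̄ - mu_0) = (1.6957, -2.3913),
  (x̄ - mu_0)^T · [...] = (4)·(1.6957) + (-3.5)·(-2.3913) = 15.1522.

Step 5 — scale by n: T² = 6 · 15.1522 = 90.913.

T² ≈ 90.913


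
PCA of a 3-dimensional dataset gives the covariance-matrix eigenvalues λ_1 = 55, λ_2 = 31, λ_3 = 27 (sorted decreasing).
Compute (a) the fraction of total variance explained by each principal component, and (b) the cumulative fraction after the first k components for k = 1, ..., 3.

Step 1 — total variance = trace(Sigma) = Σ λ_i = 55 + 31 + 27 = 113.

Step 2 — fraction explained by component i = λ_i / Σ λ:
  PC1: 55/113 = 0.4867
  PC2: 31/113 = 0.2743
  PC3: 27/113 = 0.2389

Step 3 — cumulative fraction after k components = (λ_1 + ... + λ_k) / Σ λ:
  k = 1: 55/113 = 0.4867
  k = 2: (55 + 31)/113 = 86/113 = 0.7611
  k = 3: (55 + 31 + 27)/113 = 113/113 = 1

Summary (fraction, with percent):

explained: PC1 0.4867 (48.67%), PC2 0.2743 (27.43%), PC3 0.2389 (23.89%);  cumulative: 0.4867, 0.7611, 1


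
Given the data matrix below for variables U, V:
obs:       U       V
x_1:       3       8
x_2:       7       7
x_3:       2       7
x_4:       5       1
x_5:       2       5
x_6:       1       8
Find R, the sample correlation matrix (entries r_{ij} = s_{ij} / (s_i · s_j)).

Step 1 — column means:
  mean(U) = (3 + 7 + 2 + 5 + 2 + 1) / 6 = 20/6 = 3.3333
  mean(V) = (8 + 7 + 7 + 1 + 5 + 8) / 6 = 36/6 = 6

Step 2 — sample variances and covariances s[i,j] = (1/(n-1)) · Σ_k (x_{k,i} - mean_i) · (x_{k,j} - mean_j), with n-1 = 5:
  s[U,U] = ((-0.3333)·(-0.3333) + (3.6667)·(3.6667) + (-1.3333)·(-1.3333) + (1.6667)·(1.6667) + (-1.3333)·(-1.3333) + (-2.3333)·(-2.3333)) / 5 = 25.3333/5 = 5.0667
  s[U,V] = ((-0.3333)·(2) + (3.6667)·(1) + (-1.3333)·(1) + (1.6667)·(-5) + (-1.3333)·(-1) + (-2.3333)·(2)) / 5 = -10/5 = -2
  s[V,V] = ((2)·(2) + (1)·(1) + (1)·(1) + (-5)·(-5) + (-1)·(-1) + (2)·(2)) / 5 = 36/5 = 7.2
  Sample standard deviations s_i = √(s[i,i]):
  s(U) = √(5.0667) = 2.2509
  s(V) = √(7.2) = 2.6833

Step 3 — r_{ij} = s_{ij} / (s_i · s_j):
  r[U,U] = 1 (diagonal).
  r[U,V] = -2 / (2.2509 · 2.6833) = -2 / 6.0399 = -0.3311
  r[V,V] = 1 (diagonal).

R is symmetric with unit diagonal. Assembling:

R = [[1, -0.3311],
 [-0.3311, 1]]


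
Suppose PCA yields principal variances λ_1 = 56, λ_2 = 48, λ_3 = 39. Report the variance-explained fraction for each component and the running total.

Step 1 — total variance = trace(Sigma) = Σ λ_i = 56 + 48 + 39 = 143.

Step 2 — fraction explained by component i = λ_i / Σ λ:
  PC1: 56/143 = 0.3916
  PC2: 48/143 = 0.3357
  PC3: 39/143 = 0.2727

Step 3 — cumulative fraction after k components = (λ_1 + ... + λ_k) / Σ λ:
  k = 1: 56/143 = 0.3916
  k = 2: (56 + 48)/143 = 104/143 = 0.7273
  k = 3: (56 + 48 + 39)/143 = 143/143 = 1

Summary (fraction, with percent):

explained: PC1 0.3916 (39.16%), PC2 0.3357 (33.57%), PC3 0.2727 (27.27%);  cumulative: 0.3916, 0.7273, 1


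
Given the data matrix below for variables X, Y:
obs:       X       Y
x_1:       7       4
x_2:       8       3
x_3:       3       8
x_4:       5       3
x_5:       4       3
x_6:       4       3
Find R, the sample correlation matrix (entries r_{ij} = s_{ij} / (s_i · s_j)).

Step 1 — column means:
  mean(X) = (7 + 8 + 3 + 5 + 4 + 4) / 6 = 31/6 = 5.1667
  mean(Y) = (4 + 3 + 8 + 3 + 3 + 3) / 6 = 24/6 = 4

Step 2 — sample variances and covariances s[i,j] = (1/(n-1)) · Σ_k (x_{k,i} - mean_i) · (x_{k,j} - mean_j), with n-1 = 5:
  s[X,X] = ((1.8333)·(1.8333) + (2.8333)·(2.8333) + (-2.1667)·(-2.1667) + (-0.1667)·(-0.1667) + (-1.1667)·(-1.1667) + (-1.1667)·(-1.1667)) / 5 = 18.8333/5 = 3.7667
  s[X,Y] = ((1.8333)·(0) + (2.8333)·(-1) + (-2.1667)·(4) + (-0.1667)·(-1) + (-1.1667)·(-1) + (-1.1667)·(-1)) / 5 = -9/5 = -1.8
  s[Y,Y] = ((0)·(0) + (-1)·(-1) + (4)·(4) + (-1)·(-1) + (-1)·(-1) + (-1)·(-1)) / 5 = 20/5 = 4
  Sample standard deviations s_i = √(s[i,i]):
  s(X) = √(3.7667) = 1.9408
  s(Y) = √(4) = 2

Step 3 — r_{ij} = s_{ij} / (s_i · s_j):
  r[X,X] = 1 (diagonal).
  r[X,Y] = -1.8 / (1.9408 · 2) = -1.8 / 3.8816 = -0.4637
  r[Y,Y] = 1 (diagonal).

R is symmetric with unit diagonal. Assembling:

R = [[1, -0.4637],
 [-0.4637, 1]]


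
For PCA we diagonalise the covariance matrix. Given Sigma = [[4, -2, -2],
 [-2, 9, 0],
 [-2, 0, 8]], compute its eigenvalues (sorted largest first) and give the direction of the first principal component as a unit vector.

Step 1 — characteristic polynomial p(λ) = det(λI - Sigma) = λ³ - tr·λ² + c_1·λ - det, where tr = trace, c_1 = sum of the principal 2×2 minors, det = det(Sigma):
  tr = 4 + 9 + 8 = 21,
  c_1 = (4·9 - (-2)²) + (4·8 - (-2)²) + (9·8 - (0)²) = 32 + 28 + 72 = 132,
  det = 4·(9·8 - (0)²) - (-2)·((-2)·8 - (0)·(-2)) + (-2)·((-2)·(0) - 9·(-2)) = 4·(72) - (-2)·(-16) + (-2)·(18) = 220.
  So p(λ) = λ³ - 21λ² + 132λ - 220.
Step 2 — look for an integer root (rational root theorem: any rational root is an integer divisor of 220). Testing λ = 10:
  p(10) = 1000 - 2100 + 1320 - 220 = 0  ✓
  Dividing out (λ - 10): p(λ) = (λ - 10)(λ² - 11λ + 22).
Step 3 — remaining eigenvalues from the quadratic λ² - 11λ + 22 = 0:
  Δ = 11² - 4·22 = 121 - 88 = 33,  λ = (11 ± √33)/2 = (11 ± 5.7446)/2 ≈ 8.3723 or 2.6277.
  Sorted: λ_1 = 10,  λ_2 = 8.3723,  λ_3 = 2.6277  (check: sum = 21 = tr ✓).

Step 4 — unit eigenvector for λ_1 = 10: v spans the null space of (Sigma - λ_1 I), whose rows are
  r_1 = (-6, -2, -2),  r_2 = (-2, -1, 0),  r_3 = (-2, 0, -2).
  v is orthogonal to every row, so take v ∝ r_1 × r_2 = ((-2)·(0) - (-2)·(-1), (-2)·(-2) - (-6)·(0), (-6)·(-1) - (-2)·(-2)) = (-2, 4, 2).
  Rescale (divide by 2; multiply by -1 so the first nonzero entry is positive): u = (1, -2, -1).
  ||u|| = √((1)² + (-2)² + (-1)²) = √(6) ≈ 2.4495,  v_1 = u/||u|| ≈ (0.4082, -0.8165, -0.4082) (||v_1|| = 1).

λ_1 = 10,  λ_2 = 8.3723,  λ_3 = 2.6277;  v_1 ≈ (0.4082, -0.8165, -0.4082)


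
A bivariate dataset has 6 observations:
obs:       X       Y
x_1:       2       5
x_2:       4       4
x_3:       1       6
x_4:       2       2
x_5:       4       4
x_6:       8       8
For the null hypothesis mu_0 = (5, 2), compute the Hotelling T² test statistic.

Step 1 — sample mean vector:
  mean(X) = (2 + 4 + 1 + 2 + 4 + 8) / 6 = 21/6 = 3.5
  mean(Y) = (5 + 4 + 6 + 2 + 4 + 8) / 6 = 29/6 = 4.8333
  x̄ = (3.5, 4.8333),  deviation x̄ - mu_0 = (3.5, 4.8333) - (5, 2) = (-1.5, 2.8333).

Step 2 — sample covariance matrix, S[i,j] = (1/(n-1)) · Σ_k (x_{k,i} - mean_i) · (x_{k,j} - mean_j), divisor n-1 = 5:
  S[X,X] = ((-1.5)·(-1.5) + (0.5)·(0.5) + (-2.5)·(-2.5) + (-1.5)·(-1.5) + (0.5)·(0.5) + (4.5)·(4.5)) / 5 = 31.5/5 = 6.3
  S[X,Y] = ((-1.5)·(0.1667) + (0.5)·(-0.8333) + (-2.5)·(1.1667) + (-1.5)·(-2.8333) + (0.5)·(-0.8333) + (4.5)·(3.1667)) / 5 = 14.5/5 = 2.9
  S[Y,Y] = ((0.1667)·(0.1667) + (-0.8333)·(-0.8333) + (1.1667)·(1.1667) + (-2.8333)·(-2.8333) + (-0.8333)·(-0.8333) + (3.1667)·(3.1667)) / 5 = 20.8333/5 = 4.1667
  S = [[6.3, 2.9],
 [2.9, 4.1667]].

Step 3 — invert S. det(S) = 6.3·4.1667 - (2.9)² = 17.84.
  S^{-1} = (1/det) · [[d, -b], [-b, a]] = [[0.2336, -0.1626],
 [-0.1626, 0.3531]].

Step 4 — quadratic form (x̄ - mu_0)^T · S^{-1} · (x̄ - mu_0):
  S^{-1} · (x̄ - mu_0) = (-0.8109, 1.2444),
  (x̄ - mu_0)^T · [...] = (-1.5)·(-0.8109) + (2.8333)·(1.2444) = 4.7422.

Step 5 — scale by n: T² = 6 · 4.7422 = 28.4529.

T² ≈ 28.4529


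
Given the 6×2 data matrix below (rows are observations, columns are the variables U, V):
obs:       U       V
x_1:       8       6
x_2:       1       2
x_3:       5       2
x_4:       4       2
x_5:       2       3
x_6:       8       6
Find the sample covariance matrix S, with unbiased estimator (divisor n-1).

Step 1 — column means:
  mean(U) = (8 + 1 + 5 + 4 + 2 + 8) / 6 = 28/6 = 4.6667
  mean(V) = (6 + 2 + 2 + 2 + 3 + 6) / 6 = 21/6 = 3.5

Step 2 — sample covariance S[i,j] = (1/(n-1)) · Σ_k (x_{k,i} - mean_i) · (x_{k,j} - mean_j), with n-1 = 5.
  S[U,U] = ((3.3333)·(3.3333) + (-3.6667)·(-3.6667) + (0.3333)·(0.3333) + (-0.6667)·(-0.6667) + (-2.6667)·(-2.6667) + (3.3333)·(3.3333)) / 5 = 43.3333/5 = 8.6667
  S[U,V] = ((3.3333)·(2.5) + (-3.6667)·(-1.5) + (0.3333)·(-1.5) + (-0.6667)·(-1.5) + (-2.6667)·(-0.5) + (3.3333)·(2.5)) / 5 = 24/5 = 4.8
  S[V,V] = ((2.5)·(2.5) + (-1.5)·(-1.5) + (-1.5)·(-1.5) + (-1.5)·(-1.5) + (-0.5)·(-0.5) + (2.5)·(2.5)) / 5 = 19.5/5 = 3.9

S is symmetric (S[j,i] = S[i,j]). Assembling:

S = [[8.6667, 4.8],
 [4.8, 3.9]]


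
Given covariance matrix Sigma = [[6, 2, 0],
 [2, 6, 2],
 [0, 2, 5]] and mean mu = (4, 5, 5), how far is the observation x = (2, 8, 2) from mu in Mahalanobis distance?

Step 1 — centre the observation: (x - mu) = (-2, 3, -3).

Step 2 — invert Sigma (cofactor / det for 3×3, or solve directly):
  Sigma^{-1} = [[0.1912, -0.0735, 0.0294],
 [-0.0735, 0.2206, -0.0882],
 [0.0294, -0.0882, 0.2353]].

Step 3 — form the quadratic (x - mu)^T · Sigma^{-1} · (x - mu):
  Sigma^{-1} · (x - mu) = (-0.6912, 1.0735, -1.0294).
  (x - mu)^T · [Sigma^{-1} · (x - mu)] = (-2)·(-0.6912) + (3)·(1.0735) + (-3)·(-1.0294) = 7.6912.

Step 4 — take square root: d = √(7.6912) ≈ 2.7733.

d(x, mu) = √(7.6912) ≈ 2.7733


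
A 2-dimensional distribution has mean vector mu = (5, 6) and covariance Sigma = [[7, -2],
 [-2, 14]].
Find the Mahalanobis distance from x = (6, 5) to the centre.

Step 1 — centre the observation: (x - mu) = (1, -1).

Step 2 — invert Sigma. det(Sigma) = 7·14 - (-2)² = 94.
  Sigma^{-1} = (1/det) · [[d, -b], [-b, a]] = [[0.1489, 0.0213],
 [0.0213, 0.0745]].

Step 3 — form the quadratic (x - mu)^T · Sigma^{-1} · (x - mu):
  Sigma^{-1} · (x - mu) = (0.1277, -0.0532).
  (x - mu)^T · [Sigma^{-1} · (x - mu)] = (1)·(0.1277) + (-1)·(-0.0532) = 0.1809.

Step 4 — take square root: d = √(0.1809) ≈ 0.4253.

d(x, mu) = √(0.1809) ≈ 0.4253


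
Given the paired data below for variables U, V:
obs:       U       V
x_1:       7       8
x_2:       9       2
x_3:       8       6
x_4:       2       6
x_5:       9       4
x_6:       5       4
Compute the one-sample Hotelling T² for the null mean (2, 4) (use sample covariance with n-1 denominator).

Step 1 — sample mean vector:
  mean(U) = (7 + 9 + 8 + 2 + 9 + 5) / 6 = 40/6 = 6.6667
  mean(V) = (8 + 2 + 6 + 6 + 4 + 4) / 6 = 30/6 = 5
  x̄ = (6.6667, 5),  deviation x̄ - mu_0 = (6.6667, 5) - (2, 4) = (4.6667, 1).

Step 2 — sample covariance matrix, S[i,j] = (1/(n-1)) · Σ_k (x_{k,i} - mean_i) · (x_{k,j} - mean_j), divisor n-1 = 5:
  S[U,U] = ((0.3333)·(0.3333) + (2.3333)·(2.3333) + (1.3333)·(1.3333) + (-4.6667)·(-4.6667) + (2.3333)·(2.3333) + (-1.6667)·(-1.6667)) / 5 = 37.3333/5 = 7.4667
  S[U,V] = ((0.3333)·(3) + (2.3333)·(-3) + (1.3333)·(1) + (-4.6667)·(1) + (2.3333)·(-1) + (-1.6667)·(-1)) / 5 = -10/5 = -2
  S[V,V] = ((3)·(3) + (-3)·(-3) + (1)·(1) + (1)·(1) + (-1)·(-1) + (-1)·(-1)) / 5 = 22/5 = 4.4
  S = [[7.4667, -2],
 [-2, 4.4]].

Step 3 — invert S. det(S) = 7.4667·4.4 - (-2)² = 28.8533.
  S^{-1} = (1/det) · [[d, -b], [-b, a]] = [[0.1525, 0.0693],
 [0.0693, 0.2588]].

Step 4 — quadratic form (x̄ - mu_0)^T · S^{-1} · (x̄ - mu_0):
  S^{-1} · (x̄ - mu_0) = (0.781, 0.5823),
  (x̄ - mu_0)^T · [...] = (4.6667)·(0.781) + (1)·(0.5823) = 4.2267.

Step 5 — scale by n: T² = 6 · 4.2267 = 25.3604.

T² ≈ 25.3604


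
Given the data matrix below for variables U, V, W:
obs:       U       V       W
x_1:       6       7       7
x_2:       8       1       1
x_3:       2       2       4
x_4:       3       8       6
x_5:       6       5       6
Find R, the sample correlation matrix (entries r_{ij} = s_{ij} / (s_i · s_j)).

Step 1 — column means:
  mean(U) = (6 + 8 + 2 + 3 + 6) / 5 = 25/5 = 5
  mean(V) = (7 + 1 + 2 + 8 + 5) / 5 = 23/5 = 4.6
  mean(W) = (7 + 1 + 4 + 6 + 6) / 5 = 24/5 = 4.8

Step 2 — sample variances and covariances s[i,j] = (1/(n-1)) · Σ_k (x_{k,i} - mean_i) · (x_{k,j} - mean_j), with n-1 = 4:
  s[U,U] = ((1)·(1) + (3)·(3) + (-3)·(-3) + (-2)·(-2) + (1)·(1)) / 4 = 24/4 = 6
  s[U,V] = ((1)·(2.4) + (3)·(-3.6) + (-3)·(-2.6) + (-2)·(3.4) + (1)·(0.4)) / 4 = -7/4 = -1.75
  s[U,W] = ((1)·(2.2) + (3)·(-3.8) + (-3)·(-0.8) + (-2)·(1.2) + (1)·(1.2)) / 4 = -8/4 = -2
  s[V,V] = ((2.4)·(2.4) + (-3.6)·(-3.6) + (-2.6)·(-2.6) + (3.4)·(3.4) + (0.4)·(0.4)) / 4 = 37.2/4 = 9.3
  s[V,W] = ((2.4)·(2.2) + (-3.6)·(-3.8) + (-2.6)·(-0.8) + (3.4)·(1.2) + (0.4)·(1.2)) / 4 = 25.6/4 = 6.4
  s[W,W] = ((2.2)·(2.2) + (-3.8)·(-3.8) + (-0.8)·(-0.8) + (1.2)·(1.2) + (1.2)·(1.2)) / 4 = 22.8/4 = 5.7
  Sample standard deviations s_i = √(s[i,i]):
  s(U) = √(6) = 2.4495
  s(V) = √(9.3) = 3.0496
  s(W) = √(5.7) = 2.3875

Step 3 — r_{ij} = s_{ij} / (s_i · s_j):
  r[U,U] = 1 (diagonal).
  r[U,V] = -1.75 / (2.4495 · 3.0496) = -1.75 / 7.4699 = -0.2343
  r[U,W] = -2 / (2.4495 · 2.3875) = -2 / 5.8481 = -0.342
  r[V,V] = 1 (diagonal).
  r[V,W] = 6.4 / (3.0496 · 2.3875) = 6.4 / 7.2808 = 0.879
  r[W,W] = 1 (diagonal).

R is symmetric with unit diagonal. Assembling:

R = [[1, -0.2343, -0.342],
 [-0.2343, 1, 0.879],
 [-0.342, 0.879, 1]]


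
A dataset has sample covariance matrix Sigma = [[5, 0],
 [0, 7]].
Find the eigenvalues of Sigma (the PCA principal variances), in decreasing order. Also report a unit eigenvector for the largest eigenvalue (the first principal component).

Step 1 — characteristic polynomial of 2×2 Sigma:
  det(Sigma - λI) = λ² - trace · λ + det = 0.
  trace = 5 + 7 = 12, det = 5·7 - (0)² = 35.
Step 2 — discriminant:
  Δ = trace² - 4·det = 144 - 140 = 4.
Step 3 — eigenvalues:
  λ = (trace ± √Δ)/2 = (12 ± 2)/2,
  λ_1 = 7,  λ_2 = 5.

Step 4 — unit eigenvector for λ_1: Sigma is diagonal, so its eigenvectors are the coordinate axes. λ_1 = 7 is the diagonal entry on the second coordinate axis, hence
  v_1 = (0, 1) (||v_1|| = 1).

λ_1 = 7,  λ_2 = 5;  v_1 ≈ (0, 1)


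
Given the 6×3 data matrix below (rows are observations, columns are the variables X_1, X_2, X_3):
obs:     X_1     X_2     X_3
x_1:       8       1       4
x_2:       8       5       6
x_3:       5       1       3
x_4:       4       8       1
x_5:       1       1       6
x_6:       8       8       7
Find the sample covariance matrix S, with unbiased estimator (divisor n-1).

Step 1 — column means:
  mean(X_1) = (8 + 8 + 5 + 4 + 1 + 8) / 6 = 34/6 = 5.6667
  mean(X_2) = (1 + 5 + 1 + 8 + 1 + 8) / 6 = 24/6 = 4
  mean(X_3) = (4 + 6 + 3 + 1 + 6 + 7) / 6 = 27/6 = 4.5

Step 2 — sample covariance S[i,j] = (1/(n-1)) · Σ_k (x_{k,i} - mean_i) · (x_{k,j} - mean_j), with n-1 = 5.
  S[X_1,X_1] = ((2.3333)·(2.3333) + (2.3333)·(2.3333) + (-0.6667)·(-0.6667) + (-1.6667)·(-1.6667) + (-4.6667)·(-4.6667) + (2.3333)·(2.3333)) / 5 = 41.3333/5 = 8.2667
  S[X_1,X_2] = ((2.3333)·(-3) + (2.3333)·(1) + (-0.6667)·(-3) + (-1.6667)·(4) + (-4.6667)·(-3) + (2.3333)·(4)) / 5 = 14/5 = 2.8
  S[X_1,X_3] = ((2.3333)·(-0.5) + (2.3333)·(1.5) + (-0.6667)·(-1.5) + (-1.6667)·(-3.5) + (-4.6667)·(1.5) + (2.3333)·(2.5)) / 5 = 8/5 = 1.6
  S[X_2,X_2] = ((-3)·(-3) + (1)·(1) + (-3)·(-3) + (4)·(4) + (-3)·(-3) + (4)·(4)) / 5 = 60/5 = 12
  S[X_2,X_3] = ((-3)·(-0.5) + (1)·(1.5) + (-3)·(-1.5) + (4)·(-3.5) + (-3)·(1.5) + (4)·(2.5)) / 5 = -1/5 = -0.2
  S[X_3,X_3] = ((-0.5)·(-0.5) + (1.5)·(1.5) + (-1.5)·(-1.5) + (-3.5)·(-3.5) + (1.5)·(1.5) + (2.5)·(2.5)) / 5 = 25.5/5 = 5.1

S is symmetric (S[j,i] = S[i,j]). Assembling:

S = [[8.2667, 2.8, 1.6],
 [2.8, 12, -0.2],
 [1.6, -0.2, 5.1]]


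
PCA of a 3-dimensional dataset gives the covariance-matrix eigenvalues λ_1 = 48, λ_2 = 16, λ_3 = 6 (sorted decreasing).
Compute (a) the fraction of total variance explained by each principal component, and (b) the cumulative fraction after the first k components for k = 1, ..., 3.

Step 1 — total variance = trace(Sigma) = Σ λ_i = 48 + 16 + 6 = 70.

Step 2 — fraction explained by component i = λ_i / Σ λ:
  PC1: 48/70 = 0.6857
  PC2: 16/70 = 0.2286
  PC3: 6/70 = 0.0857

Step 3 — cumulative fraction after k components = (λ_1 + ... + λ_k) / Σ λ:
  k = 1: 48/70 = 0.6857
  k = 2: (48 + 16)/70 = 64/70 = 0.9143
  k = 3: (48 + 16 + 6)/70 = 70/70 = 1

Summary (fraction, with percent):

explained: PC1 0.6857 (68.57%), PC2 0.2286 (22.86%), PC3 0.0857 (8.57%);  cumulative: 0.6857, 0.9143, 1


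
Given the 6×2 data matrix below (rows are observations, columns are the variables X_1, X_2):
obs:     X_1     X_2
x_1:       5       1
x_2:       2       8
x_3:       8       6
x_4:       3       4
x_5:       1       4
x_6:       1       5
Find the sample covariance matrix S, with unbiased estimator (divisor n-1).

Step 1 — column means:
  mean(X_1) = (5 + 2 + 8 + 3 + 1 + 1) / 6 = 20/6 = 3.3333
  mean(X_2) = (1 + 8 + 6 + 4 + 4 + 5) / 6 = 28/6 = 4.6667

Step 2 — sample covariance S[i,j] = (1/(n-1)) · Σ_k (x_{k,i} - mean_i) · (x_{k,j} - mean_j), with n-1 = 5.
  S[X_1,X_1] = ((1.6667)·(1.6667) + (-1.3333)·(-1.3333) + (4.6667)·(4.6667) + (-0.3333)·(-0.3333) + (-2.3333)·(-2.3333) + (-2.3333)·(-2.3333)) / 5 = 37.3333/5 = 7.4667
  S[X_1,X_2] = ((1.6667)·(-3.6667) + (-1.3333)·(3.3333) + (4.6667)·(1.3333) + (-0.3333)·(-0.6667) + (-2.3333)·(-0.6667) + (-2.3333)·(0.3333)) / 5 = -3.3333/5 = -0.6667
  S[X_2,X_2] = ((-3.6667)·(-3.6667) + (3.3333)·(3.3333) + (1.3333)·(1.3333) + (-0.6667)·(-0.6667) + (-0.6667)·(-0.6667) + (0.3333)·(0.3333)) / 5 = 27.3333/5 = 5.4667

S is symmetric (S[j,i] = S[i,j]). Assembling:

S = [[7.4667, -0.6667],
 [-0.6667, 5.4667]]


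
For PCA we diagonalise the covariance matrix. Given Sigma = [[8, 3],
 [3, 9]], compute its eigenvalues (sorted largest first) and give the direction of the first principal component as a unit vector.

Step 1 — characteristic polynomial of 2×2 Sigma:
  det(Sigma - λI) = λ² - trace · λ + det = 0.
  trace = 8 + 9 = 17, det = 8·9 - (3)² = 63.
Step 2 — discriminant:
  Δ = trace² - 4·det = 289 - 252 = 37.
Step 3 — eigenvalues:
  λ = (trace ± √Δ)/2 = (17 ± 6.0828)/2,
  λ_1 = 11.5414,  λ_2 = 5.4586.

Step 4 — unit eigenvector for λ_1: solve (Sigma - λ_1 I)v = 0. First row:
  (8 - 11.5414)·v_x + (3)·v_y = 0, i.e. (-3.5414)·v_x + (3)·v_y = 0,
  so v ∝ (b, λ_1 - a) = (3, 3.5414) = u.
  ||u|| = √((3)² + (3.5414)²) = √(21.5414) ≈ 4.6413,
  v_1 = u/||u|| ≈ (0.6464, 0.763) (||v_1|| = 1).

λ_1 = 11.5414,  λ_2 = 5.4586;  v_1 ≈ (0.6464, 0.763)


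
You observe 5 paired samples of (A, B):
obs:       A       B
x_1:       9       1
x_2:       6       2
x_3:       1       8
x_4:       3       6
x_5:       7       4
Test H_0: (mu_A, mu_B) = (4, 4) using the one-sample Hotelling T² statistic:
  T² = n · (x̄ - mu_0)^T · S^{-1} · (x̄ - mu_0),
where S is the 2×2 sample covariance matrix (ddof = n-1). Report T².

Step 1 — sample mean vector:
  mean(A) = (9 + 6 + 1 + 3 + 7) / 5 = 26/5 = 5.2
  mean(B) = (1 + 2 + 8 + 6 + 4) / 5 = 21/5 = 4.2
  x̄ = (5.2, 4.2),  deviation x̄ - mu_0 = (5.2, 4.2) - (4, 4) = (1.2, 0.2).

Step 2 — sample covariance matrix, S[i,j] = (1/(n-1)) · Σ_k (x_{k,i} - mean_i) · (x_{k,j} - mean_j), divisor n-1 = 4:
  S[A,A] = ((3.8)·(3.8) + (0.8)·(0.8) + (-4.2)·(-4.2) + (-2.2)·(-2.2) + (1.8)·(1.8)) / 4 = 40.8/4 = 10.2
  S[A,B] = ((3.8)·(-3.2) + (0.8)·(-2.2) + (-4.2)·(3.8) + (-2.2)·(1.8) + (1.8)·(-0.2)) / 4 = -34.2/4 = -8.55
  S[B,B] = ((-3.2)·(-3.2) + (-2.2)·(-2.2) + (3.8)·(3.8) + (1.8)·(1.8) + (-0.2)·(-0.2)) / 4 = 32.8/4 = 8.2
  S = [[10.2, -8.55],
 [-8.55, 8.2]].

Step 3 — invert S. det(S) = 10.2·8.2 - (-8.55)² = 10.5375.
  S^{-1} = (1/det) · [[d, -b], [-b, a]] = [[0.7782, 0.8114],
 [0.8114, 0.968]].

Step 4 — quadratic form (x̄ - mu_0)^T · S^{-1} · (x̄ - mu_0):
  S^{-1} · (x̄ - mu_0) = (1.0961, 1.1673),
  (x̄ - mu_0)^T · [...] = (1.2)·(1.0961) + (0.2)·(1.1673) = 1.5488.

Step 5 — scale by n: T² = 5 · 1.5488 = 7.7438.

T² ≈ 7.7438


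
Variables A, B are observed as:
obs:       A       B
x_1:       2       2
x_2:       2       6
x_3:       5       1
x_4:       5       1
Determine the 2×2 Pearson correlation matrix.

Step 1 — column means:
  mean(A) = (2 + 2 + 5 + 5) / 4 = 14/4 = 3.5
  mean(B) = (2 + 6 + 1 + 1) / 4 = 10/4 = 2.5

Step 2 — sample variances and covariances s[i,j] = (1/(n-1)) · Σ_k (x_{k,i} - mean_i) · (x_{k,j} - mean_j), with n-1 = 3:
  s[A,A] = ((-1.5)·(-1.5) + (-1.5)·(-1.5) + (1.5)·(1.5) + (1.5)·(1.5)) / 3 = 9/3 = 3
  s[A,B] = ((-1.5)·(-0.5) + (-1.5)·(3.5) + (1.5)·(-1.5) + (1.5)·(-1.5)) / 3 = -9/3 = -3
  s[B,B] = ((-0.5)·(-0.5) + (3.5)·(3.5) + (-1.5)·(-1.5) + (-1.5)·(-1.5)) / 3 = 17/3 = 5.6667
  Sample standard deviations s_i = √(s[i,i]):
  s(A) = √(3) = 1.7321
  s(B) = √(5.6667) = 2.3805

Step 3 — r_{ij} = s_{ij} / (s_i · s_j):
  r[A,A] = 1 (diagonal).
  r[A,B] = -3 / (1.7321 · 2.3805) = -3 / 4.1231 = -0.7276
  r[B,B] = 1 (diagonal).

R is symmetric with unit diagonal. Assembling:

R = [[1, -0.7276],
 [-0.7276, 1]]


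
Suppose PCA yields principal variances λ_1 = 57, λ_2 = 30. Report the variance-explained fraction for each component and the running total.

Step 1 — total variance = trace(Sigma) = Σ λ_i = 57 + 30 = 87.

Step 2 — fraction explained by component i = λ_i / Σ λ:
  PC1: 57/87 = 0.6552
  PC2: 30/87 = 0.3448

Step 3 — cumulative fraction after k components = (λ_1 + ... + λ_k) / Σ λ:
  k = 1: 57/87 = 0.6552
  k = 2: (57 + 30)/87 = 87/87 = 1

Summary (fraction, with percent):

explained: PC1 0.6552 (65.52%), PC2 0.3448 (34.48%);  cumulative: 0.6552, 1


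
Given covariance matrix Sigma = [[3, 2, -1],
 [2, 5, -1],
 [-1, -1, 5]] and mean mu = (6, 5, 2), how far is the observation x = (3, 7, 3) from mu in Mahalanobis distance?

Step 1 — centre the observation: (x - mu) = (-3, 2, 1).

Step 2 — invert Sigma (cofactor / det for 3×3, or solve directly):
  Sigma^{-1} = [[0.4706, -0.1765, 0.0588],
 [-0.1765, 0.2745, 0.0196],
 [0.0588, 0.0196, 0.2157]].

Step 3 — form the quadratic (x - mu)^T · Sigma^{-1} · (x - mu):
  Sigma^{-1} · (x - mu) = (-1.7059, 1.098, 0.0784).
  (x - mu)^T · [Sigma^{-1} · (x - mu)] = (-3)·(-1.7059) + (2)·(1.098) + (1)·(0.0784) = 7.3922.

Step 4 — take square root: d = √(7.3922) ≈ 2.7189.

d(x, mu) = √(7.3922) ≈ 2.7189


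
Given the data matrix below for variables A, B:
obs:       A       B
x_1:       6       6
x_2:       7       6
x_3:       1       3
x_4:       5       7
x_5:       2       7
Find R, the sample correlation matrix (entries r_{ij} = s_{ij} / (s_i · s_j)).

Step 1 — column means:
  mean(A) = (6 + 7 + 1 + 5 + 2) / 5 = 21/5 = 4.2
  mean(B) = (6 + 6 + 3 + 7 + 7) / 5 = 29/5 = 5.8

Step 2 — sample variances and covariances s[i,j] = (1/(n-1)) · Σ_k (x_{k,i} - mean_i) · (x_{k,j} - mean_j), with n-1 = 4:
  s[A,A] = ((1.8)·(1.8) + (2.8)·(2.8) + (-3.2)·(-3.2) + (0.8)·(0.8) + (-2.2)·(-2.2)) / 4 = 26.8/4 = 6.7
  s[A,B] = ((1.8)·(0.2) + (2.8)·(0.2) + (-3.2)·(-2.8) + (0.8)·(1.2) + (-2.2)·(1.2)) / 4 = 8.2/4 = 2.05
  s[B,B] = ((0.2)·(0.2) + (0.2)·(0.2) + (-2.8)·(-2.8) + (1.2)·(1.2) + (1.2)·(1.2)) / 4 = 10.8/4 = 2.7
  Sample standard deviations s_i = √(s[i,i]):
  s(A) = √(6.7) = 2.5884
  s(B) = √(2.7) = 1.6432

Step 3 — r_{ij} = s_{ij} / (s_i · s_j):
  r[A,A] = 1 (diagonal).
  r[A,B] = 2.05 / (2.5884 · 1.6432) = 2.05 / 4.2532 = 0.482
  r[B,B] = 1 (diagonal).

R is symmetric with unit diagonal. Assembling:

R = [[1, 0.482],
 [0.482, 1]]
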